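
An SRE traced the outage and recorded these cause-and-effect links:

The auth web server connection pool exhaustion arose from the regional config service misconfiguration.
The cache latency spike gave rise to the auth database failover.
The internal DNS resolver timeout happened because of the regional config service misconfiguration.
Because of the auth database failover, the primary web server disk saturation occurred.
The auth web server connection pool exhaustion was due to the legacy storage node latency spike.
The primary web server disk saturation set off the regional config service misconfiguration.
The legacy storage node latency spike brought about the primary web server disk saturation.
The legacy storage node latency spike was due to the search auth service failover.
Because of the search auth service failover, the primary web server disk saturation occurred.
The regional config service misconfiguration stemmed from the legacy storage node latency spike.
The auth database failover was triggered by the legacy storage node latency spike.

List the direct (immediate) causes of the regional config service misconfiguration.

the legacy storage node latency spike, the primary web server disk saturation

Upstream contributors include the search auth service failover, the cache latency spike, the auth database failover, but only the legacy storage node latency spike, the primary web server disk saturation feed directly into the regional config service misconfiguration.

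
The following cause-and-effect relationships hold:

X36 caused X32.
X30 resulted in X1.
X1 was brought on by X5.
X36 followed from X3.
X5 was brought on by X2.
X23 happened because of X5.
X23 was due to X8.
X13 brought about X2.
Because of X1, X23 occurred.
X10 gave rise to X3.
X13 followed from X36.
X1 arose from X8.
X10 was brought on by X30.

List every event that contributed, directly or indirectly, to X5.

X10, X13, X2, X3, X30, X36

Immediate cause of X5: X2.
Further upstream: X30, X10, X3, X36, X13.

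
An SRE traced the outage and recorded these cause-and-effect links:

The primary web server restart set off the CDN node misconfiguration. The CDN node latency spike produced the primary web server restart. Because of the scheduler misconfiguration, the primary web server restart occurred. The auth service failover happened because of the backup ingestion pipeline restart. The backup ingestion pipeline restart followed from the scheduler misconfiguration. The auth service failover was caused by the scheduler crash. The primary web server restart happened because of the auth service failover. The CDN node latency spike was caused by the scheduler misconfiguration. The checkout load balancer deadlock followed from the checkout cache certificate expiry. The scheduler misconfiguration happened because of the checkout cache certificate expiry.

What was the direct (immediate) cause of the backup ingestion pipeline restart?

the scheduler misconfiguration

Upstream contributors include the checkout cache certificate expiry, but only the scheduler misconfiguration feeds directly into the backup ingestion pipeline restart.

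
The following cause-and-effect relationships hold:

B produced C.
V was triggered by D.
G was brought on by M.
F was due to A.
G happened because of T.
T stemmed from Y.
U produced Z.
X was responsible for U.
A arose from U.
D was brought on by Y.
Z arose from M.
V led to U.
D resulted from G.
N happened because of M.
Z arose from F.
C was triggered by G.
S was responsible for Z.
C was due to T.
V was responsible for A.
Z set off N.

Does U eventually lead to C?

U leads to A, F, Z, N; C is not among them.

No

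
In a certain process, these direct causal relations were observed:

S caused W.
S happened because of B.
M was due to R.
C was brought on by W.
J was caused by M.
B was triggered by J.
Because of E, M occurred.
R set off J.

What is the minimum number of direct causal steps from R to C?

5

Shortest chain: R → J → B → S → W → C.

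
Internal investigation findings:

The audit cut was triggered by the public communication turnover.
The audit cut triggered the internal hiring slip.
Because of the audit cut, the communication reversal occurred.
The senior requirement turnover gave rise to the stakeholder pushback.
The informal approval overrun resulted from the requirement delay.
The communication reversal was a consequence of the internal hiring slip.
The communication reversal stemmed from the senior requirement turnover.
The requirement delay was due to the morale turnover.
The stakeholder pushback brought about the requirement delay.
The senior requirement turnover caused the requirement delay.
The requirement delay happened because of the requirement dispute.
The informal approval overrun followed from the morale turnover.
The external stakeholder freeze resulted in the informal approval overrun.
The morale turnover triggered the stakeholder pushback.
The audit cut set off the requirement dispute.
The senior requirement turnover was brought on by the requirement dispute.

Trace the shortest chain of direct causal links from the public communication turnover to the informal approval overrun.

the public communication turnover → the audit cut → the requirement dispute → the requirement delay → the informal approval overrun

the public communication turnover → the audit cut
the audit cut → the requirement dispute
the requirement dispute → the requirement delay
the requirement delay → the informal approval overrun
Length: 4 steps.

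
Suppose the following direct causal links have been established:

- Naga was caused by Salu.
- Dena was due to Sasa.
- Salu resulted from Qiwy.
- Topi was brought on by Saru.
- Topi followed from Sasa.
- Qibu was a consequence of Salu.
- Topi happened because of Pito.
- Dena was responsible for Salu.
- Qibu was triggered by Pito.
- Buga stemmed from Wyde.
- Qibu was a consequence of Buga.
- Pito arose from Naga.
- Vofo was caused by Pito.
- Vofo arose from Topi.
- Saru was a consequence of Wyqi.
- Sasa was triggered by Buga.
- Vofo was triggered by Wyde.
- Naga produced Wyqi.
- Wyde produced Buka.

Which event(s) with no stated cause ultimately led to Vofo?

Qiwy, Wyde

Tracing upstream from Vofo: Vofo ← Wyde.
A separate upstream branch: Vofo ← Pito ← Naga ← Salu ← Qiwy.
Each of those chain origins has no stated cause.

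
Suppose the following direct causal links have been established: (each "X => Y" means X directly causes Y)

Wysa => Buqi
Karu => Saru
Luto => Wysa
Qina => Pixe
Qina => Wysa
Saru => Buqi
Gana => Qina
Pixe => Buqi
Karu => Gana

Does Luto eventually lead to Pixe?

No

Luto leads to Wysa, Buqi; Pixe is not among them.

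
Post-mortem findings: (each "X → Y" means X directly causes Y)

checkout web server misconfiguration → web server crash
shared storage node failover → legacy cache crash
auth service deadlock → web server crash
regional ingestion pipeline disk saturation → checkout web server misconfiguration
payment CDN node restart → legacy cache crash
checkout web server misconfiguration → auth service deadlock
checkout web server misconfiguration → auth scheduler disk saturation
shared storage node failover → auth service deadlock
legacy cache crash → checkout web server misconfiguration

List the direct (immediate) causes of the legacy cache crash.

the payment CDN node restart, the shared storage node failover

the payment CDN node restart, the shared storage node failover → the legacy cache crash with nothing further upstream stated.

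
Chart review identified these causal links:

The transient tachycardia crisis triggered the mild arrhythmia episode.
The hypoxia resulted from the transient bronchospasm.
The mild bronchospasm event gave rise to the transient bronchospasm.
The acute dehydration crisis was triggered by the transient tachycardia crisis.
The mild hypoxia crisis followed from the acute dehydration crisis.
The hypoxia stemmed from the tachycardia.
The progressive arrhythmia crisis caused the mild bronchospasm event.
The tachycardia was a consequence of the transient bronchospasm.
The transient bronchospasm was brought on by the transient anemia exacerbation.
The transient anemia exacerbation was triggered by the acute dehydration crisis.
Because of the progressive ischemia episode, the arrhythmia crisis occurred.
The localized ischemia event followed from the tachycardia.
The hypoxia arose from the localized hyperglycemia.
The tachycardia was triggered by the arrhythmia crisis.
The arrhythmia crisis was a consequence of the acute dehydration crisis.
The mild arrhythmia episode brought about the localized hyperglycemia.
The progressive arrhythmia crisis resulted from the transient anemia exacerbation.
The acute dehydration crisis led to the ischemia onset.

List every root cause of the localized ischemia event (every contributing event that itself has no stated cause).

the progressive ischemia episode, the transient tachycardia crisis

Tracing upstream from the localized ischemia event: the localized ischemia event ← the tachycardia ← the arrhythmia crisis ← the acute dehydration crisis ← the transient tachycardia crisis.
A separate upstream branch: the localized ischemia event ← the tachycardia ← the arrhythmia crisis ← the progressive ischemia episode.
Each of those chain origins has no stated cause.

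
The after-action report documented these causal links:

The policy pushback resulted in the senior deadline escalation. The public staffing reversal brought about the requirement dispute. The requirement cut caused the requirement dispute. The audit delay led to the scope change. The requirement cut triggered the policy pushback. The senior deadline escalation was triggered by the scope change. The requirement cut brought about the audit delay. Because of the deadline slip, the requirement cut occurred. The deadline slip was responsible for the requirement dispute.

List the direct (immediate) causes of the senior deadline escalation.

the policy pushback, the scope change

Upstream contributors include the deadline slip, the requirement cut, the audit delay, but only the policy pushback, the scope change feed directly into the senior deadline escalation.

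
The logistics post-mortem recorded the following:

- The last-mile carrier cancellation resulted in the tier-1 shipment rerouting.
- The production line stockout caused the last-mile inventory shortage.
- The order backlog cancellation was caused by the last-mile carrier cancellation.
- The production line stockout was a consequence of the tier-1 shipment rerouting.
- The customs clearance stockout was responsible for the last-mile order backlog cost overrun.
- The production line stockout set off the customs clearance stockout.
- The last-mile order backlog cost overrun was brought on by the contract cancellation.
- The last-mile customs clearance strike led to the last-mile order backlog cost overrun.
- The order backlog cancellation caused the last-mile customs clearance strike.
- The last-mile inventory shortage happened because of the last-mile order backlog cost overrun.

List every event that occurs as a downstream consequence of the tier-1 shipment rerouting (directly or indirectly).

the customs clearance stockout, the last-mile inventory shortage, the last-mile order backlog cost overrun, the production line stockout

Direct effects: the production line stockout.
2 steps out: the customs clearance stockout, the last-mile inventory shortage.
3 steps out: the last-mile order backlog cost overrun.
Not reachable from it: the last-mile carrier cancellation, the order backlog cancellation, the last-mile customs clearance strike, the contract cancellation.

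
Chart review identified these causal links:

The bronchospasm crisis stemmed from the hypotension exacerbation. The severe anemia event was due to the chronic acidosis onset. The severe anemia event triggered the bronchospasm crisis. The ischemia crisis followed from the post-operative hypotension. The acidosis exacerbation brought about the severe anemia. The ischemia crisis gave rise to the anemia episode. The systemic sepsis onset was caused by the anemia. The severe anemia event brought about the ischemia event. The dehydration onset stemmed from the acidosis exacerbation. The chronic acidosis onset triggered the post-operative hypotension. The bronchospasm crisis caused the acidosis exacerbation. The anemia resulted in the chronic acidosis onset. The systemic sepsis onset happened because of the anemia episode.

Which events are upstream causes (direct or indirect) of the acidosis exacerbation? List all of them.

Immediate cause of the acidosis exacerbation: the bronchospasm crisis.
Further upstream: the anemia, the chronic acidosis onset, the severe anemia event, the hypotension exacerbation.

the anemia, the bronchospasm crisis, the chronic acidosis onset, the hypotension exacerbation, the severe anemia event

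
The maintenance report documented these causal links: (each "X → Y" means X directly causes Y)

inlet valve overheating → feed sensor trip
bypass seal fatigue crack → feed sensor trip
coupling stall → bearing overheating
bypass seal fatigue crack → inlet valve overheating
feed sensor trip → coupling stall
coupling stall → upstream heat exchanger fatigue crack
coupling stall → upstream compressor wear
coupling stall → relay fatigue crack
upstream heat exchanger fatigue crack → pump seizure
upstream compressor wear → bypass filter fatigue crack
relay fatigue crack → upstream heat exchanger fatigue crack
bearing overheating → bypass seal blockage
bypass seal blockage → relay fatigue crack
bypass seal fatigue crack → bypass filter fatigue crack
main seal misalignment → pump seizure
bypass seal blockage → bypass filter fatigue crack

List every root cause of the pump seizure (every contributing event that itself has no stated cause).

the bypass seal fatigue crack, the main seal misalignment

Tracing upstream from the pump seizure: the pump seizure ← the upstream heat exchanger fatigue crack ← the coupling stall ← the feed sensor trip ← the bypass seal fatigue crack.
A separate upstream branch: the pump seizure ← the main seal misalignment.
Each of those chain origins has no stated cause.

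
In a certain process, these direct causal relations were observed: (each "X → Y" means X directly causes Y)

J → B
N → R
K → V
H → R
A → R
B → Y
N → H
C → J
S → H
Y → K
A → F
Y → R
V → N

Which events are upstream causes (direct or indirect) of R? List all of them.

A, B, C, H, J, K, N, S, V, Y

Immediate causes of R: A, Y, N, H.
Further upstream: C, J, B, S, K, V.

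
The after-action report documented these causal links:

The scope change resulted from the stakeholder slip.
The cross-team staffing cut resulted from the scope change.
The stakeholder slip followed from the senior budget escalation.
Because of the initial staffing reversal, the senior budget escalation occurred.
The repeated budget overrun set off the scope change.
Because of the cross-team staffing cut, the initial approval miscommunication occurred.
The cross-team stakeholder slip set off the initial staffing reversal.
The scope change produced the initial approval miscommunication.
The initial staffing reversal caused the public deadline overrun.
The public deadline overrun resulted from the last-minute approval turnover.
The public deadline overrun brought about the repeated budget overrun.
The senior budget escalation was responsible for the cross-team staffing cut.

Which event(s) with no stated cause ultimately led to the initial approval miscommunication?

Tracing upstream from the initial approval miscommunication: the initial approval miscommunication ← the cross-team staffing cut ← the senior budget escalation ← the initial staffing reversal ← the cross-team stakeholder slip.
A separate upstream branch: the initial approval miscommunication ← the scope change ← the repeated budget overrun ← the public deadline overrun ← the last-minute approval turnover.
Each of those chain origins has no stated cause.

the cross-team stakeholder slip, the last-minute approval turnover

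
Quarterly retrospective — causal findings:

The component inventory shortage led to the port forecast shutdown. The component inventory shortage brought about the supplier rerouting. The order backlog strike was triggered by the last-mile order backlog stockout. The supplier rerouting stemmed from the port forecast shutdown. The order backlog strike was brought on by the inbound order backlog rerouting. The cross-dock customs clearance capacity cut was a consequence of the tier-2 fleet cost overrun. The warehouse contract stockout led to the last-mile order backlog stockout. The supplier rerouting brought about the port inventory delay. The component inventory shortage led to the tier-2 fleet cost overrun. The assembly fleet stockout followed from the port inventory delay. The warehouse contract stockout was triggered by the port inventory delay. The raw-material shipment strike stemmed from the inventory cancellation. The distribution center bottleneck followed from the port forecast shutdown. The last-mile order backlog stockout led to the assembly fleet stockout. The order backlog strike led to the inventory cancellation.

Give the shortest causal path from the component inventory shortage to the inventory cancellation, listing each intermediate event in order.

the component inventory shortage → the supplier rerouting → the port inventory delay → the warehouse contract stockout → the last-mile order backlog stockout → the order backlog strike → the inventory cancellation

the component inventory shortage → the supplier rerouting
the supplier rerouting → the port inventory delay
the port inventory delay → the warehouse contract stockout
the warehouse contract stockout → the last-mile order backlog stockout
the last-mile order backlog stockout → the order backlog strike
the order backlog strike → the inventory cancellation
Length: 6 steps.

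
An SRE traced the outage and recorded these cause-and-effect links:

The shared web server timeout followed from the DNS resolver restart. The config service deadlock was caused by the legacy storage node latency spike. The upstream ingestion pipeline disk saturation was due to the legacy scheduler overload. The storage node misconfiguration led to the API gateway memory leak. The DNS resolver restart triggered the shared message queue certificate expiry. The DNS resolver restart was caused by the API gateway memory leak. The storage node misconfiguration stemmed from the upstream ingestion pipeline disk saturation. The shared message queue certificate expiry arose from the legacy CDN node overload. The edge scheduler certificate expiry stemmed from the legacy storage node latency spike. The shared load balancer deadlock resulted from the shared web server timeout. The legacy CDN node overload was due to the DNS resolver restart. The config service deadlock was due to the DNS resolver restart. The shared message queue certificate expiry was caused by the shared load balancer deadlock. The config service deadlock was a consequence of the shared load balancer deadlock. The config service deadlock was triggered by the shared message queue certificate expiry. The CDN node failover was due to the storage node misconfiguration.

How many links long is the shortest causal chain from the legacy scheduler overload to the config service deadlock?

Shortest chain: the legacy scheduler overload → the upstream ingestion pipeline disk saturation → the storage node misconfiguration → the API gateway memory leak → the DNS resolver restart → the config service deadlock.

5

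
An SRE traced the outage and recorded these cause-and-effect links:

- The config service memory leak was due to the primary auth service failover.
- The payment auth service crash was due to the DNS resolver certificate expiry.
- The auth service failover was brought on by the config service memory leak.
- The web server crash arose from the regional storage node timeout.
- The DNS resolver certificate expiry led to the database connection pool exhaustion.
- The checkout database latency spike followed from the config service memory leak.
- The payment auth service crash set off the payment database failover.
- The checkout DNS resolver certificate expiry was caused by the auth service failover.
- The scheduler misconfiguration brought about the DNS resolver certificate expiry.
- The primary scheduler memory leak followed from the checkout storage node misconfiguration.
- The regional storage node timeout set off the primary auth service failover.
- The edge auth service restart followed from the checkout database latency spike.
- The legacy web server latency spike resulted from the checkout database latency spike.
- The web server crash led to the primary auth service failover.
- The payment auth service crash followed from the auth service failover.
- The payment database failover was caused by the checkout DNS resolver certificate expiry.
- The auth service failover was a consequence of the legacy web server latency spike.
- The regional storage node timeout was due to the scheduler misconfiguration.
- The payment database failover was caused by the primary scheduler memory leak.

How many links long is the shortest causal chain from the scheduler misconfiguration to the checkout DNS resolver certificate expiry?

5

Shortest chain: the scheduler misconfiguration → the regional storage node timeout → the primary auth service failover → the config service memory leak → the auth service failover → the checkout DNS resolver certificate expiry.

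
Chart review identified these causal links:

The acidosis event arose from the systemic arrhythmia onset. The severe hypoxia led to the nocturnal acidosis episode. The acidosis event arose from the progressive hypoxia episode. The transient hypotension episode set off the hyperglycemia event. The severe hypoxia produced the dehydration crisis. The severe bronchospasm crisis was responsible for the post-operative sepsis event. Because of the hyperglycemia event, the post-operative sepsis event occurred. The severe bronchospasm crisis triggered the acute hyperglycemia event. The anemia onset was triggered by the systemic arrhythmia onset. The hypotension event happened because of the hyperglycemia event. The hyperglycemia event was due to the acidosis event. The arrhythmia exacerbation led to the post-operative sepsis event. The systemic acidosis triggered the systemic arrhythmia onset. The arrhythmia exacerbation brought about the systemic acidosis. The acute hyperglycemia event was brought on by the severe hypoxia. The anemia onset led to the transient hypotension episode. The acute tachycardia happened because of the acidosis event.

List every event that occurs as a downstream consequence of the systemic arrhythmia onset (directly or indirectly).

Direct effects: the anemia onset, the acidosis event.
2 steps out: the transient hypotension episode, the hyperglycemia event, the acute tachycardia.
3 steps out: the hypotension event, the post-operative sepsis event.
Not reachable from it: the severe hypoxia, the nocturnal acidosis episode, the arrhythmia exacerbation, the severe bronchospasm crisis, the systemic acidosis, the progressive hypoxia episode, the dehydration crisis, the acute hyperglycemia event.

the acidosis event, the acute tachycardia, the anemia onset, the hyperglycemia event, the hypotension event, the post-operative sepsis event, the transient hypotension episode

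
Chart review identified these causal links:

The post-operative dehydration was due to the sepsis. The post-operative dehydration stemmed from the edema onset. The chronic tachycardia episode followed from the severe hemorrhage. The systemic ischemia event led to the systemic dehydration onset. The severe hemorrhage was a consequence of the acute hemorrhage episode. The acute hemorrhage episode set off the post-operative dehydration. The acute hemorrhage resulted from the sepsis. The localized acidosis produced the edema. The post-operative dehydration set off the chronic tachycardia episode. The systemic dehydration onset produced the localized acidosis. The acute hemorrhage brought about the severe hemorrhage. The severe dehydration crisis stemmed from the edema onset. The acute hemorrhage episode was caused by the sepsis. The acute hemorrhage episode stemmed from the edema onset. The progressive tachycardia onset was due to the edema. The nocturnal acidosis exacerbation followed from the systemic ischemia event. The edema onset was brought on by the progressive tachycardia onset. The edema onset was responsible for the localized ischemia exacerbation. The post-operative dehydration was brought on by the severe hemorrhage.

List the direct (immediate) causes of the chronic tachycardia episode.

Upstream contributors include the systemic ischemia event, the systemic dehydration onset, the localized acidosis, the edema, the progressive tachycardia onset, the edema onset, the sepsis, the acute hemorrhage episode, the acute hemorrhage, but only the post-operative dehydration, the severe hemorrhage feed directly into the chronic tachycardia episode.

the post-operative dehydration, the severe hemorrhage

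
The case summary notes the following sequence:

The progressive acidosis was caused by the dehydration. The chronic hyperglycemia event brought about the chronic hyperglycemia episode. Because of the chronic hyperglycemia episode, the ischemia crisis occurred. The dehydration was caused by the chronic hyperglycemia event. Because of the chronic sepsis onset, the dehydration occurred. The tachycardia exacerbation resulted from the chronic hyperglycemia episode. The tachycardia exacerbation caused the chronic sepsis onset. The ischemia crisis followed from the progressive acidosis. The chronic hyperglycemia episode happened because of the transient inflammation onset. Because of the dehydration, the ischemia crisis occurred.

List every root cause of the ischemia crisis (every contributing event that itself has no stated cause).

the chronic hyperglycemia event, the transient inflammation onset

Tracing upstream from the ischemia crisis: the ischemia crisis ← the chronic hyperglycemia episode ← the chronic hyperglycemia event.
A separate upstream branch: the ischemia crisis ← the chronic hyperglycemia episode ← the transient inflammation onset.
Each of those chain origins has no stated cause.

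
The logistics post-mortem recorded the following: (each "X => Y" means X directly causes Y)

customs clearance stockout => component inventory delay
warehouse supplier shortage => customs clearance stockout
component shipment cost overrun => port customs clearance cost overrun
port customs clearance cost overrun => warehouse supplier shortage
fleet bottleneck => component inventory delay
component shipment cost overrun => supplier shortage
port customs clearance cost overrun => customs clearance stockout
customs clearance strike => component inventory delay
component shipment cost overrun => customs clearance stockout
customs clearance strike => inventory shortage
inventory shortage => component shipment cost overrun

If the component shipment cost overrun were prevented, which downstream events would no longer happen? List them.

the customs clearance stockout, the port customs clearance cost overrun, the supplier shortage, the warehouse supplier shortage

Downstream of the component shipment cost overrun: the port customs clearance cost overrun, the warehouse supplier shortage, the customs clearance stockout, the component inventory delay, the supplier shortage.
Of those, still caused via another path: the component inventory delay.
The remainder have no surviving cause.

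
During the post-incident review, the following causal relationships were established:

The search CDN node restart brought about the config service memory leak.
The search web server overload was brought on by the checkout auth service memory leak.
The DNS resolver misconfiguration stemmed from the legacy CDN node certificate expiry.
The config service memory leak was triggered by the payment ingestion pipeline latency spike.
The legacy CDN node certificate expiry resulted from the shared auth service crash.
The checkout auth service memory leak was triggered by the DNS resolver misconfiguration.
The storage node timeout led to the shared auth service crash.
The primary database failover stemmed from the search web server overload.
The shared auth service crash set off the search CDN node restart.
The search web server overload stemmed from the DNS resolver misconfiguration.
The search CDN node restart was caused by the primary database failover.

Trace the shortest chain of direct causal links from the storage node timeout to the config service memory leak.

the storage node timeout → the shared auth service crash → the search CDN node restart → the config service memory leak

the storage node timeout → the shared auth service crash
the shared auth service crash → the search CDN node restart
the search CDN node restart → the config service memory leak
Length: 3 steps.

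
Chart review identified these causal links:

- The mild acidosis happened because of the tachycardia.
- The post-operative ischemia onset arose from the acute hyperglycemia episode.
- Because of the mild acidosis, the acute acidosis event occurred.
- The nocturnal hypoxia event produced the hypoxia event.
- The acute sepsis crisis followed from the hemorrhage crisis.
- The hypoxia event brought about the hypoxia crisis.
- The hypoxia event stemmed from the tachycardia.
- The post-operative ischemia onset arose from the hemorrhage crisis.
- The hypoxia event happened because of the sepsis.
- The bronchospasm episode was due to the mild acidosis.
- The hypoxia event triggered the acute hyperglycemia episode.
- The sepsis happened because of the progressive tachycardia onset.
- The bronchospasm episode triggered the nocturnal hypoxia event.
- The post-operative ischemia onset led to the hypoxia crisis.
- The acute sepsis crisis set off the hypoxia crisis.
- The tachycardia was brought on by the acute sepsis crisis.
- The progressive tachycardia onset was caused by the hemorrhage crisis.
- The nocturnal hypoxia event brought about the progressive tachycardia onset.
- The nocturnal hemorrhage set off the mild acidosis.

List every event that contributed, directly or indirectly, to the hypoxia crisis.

the acute hyperglycemia episode, the acute sepsis crisis, the bronchospasm episode, the hemorrhage crisis, the hypoxia event, the mild acidosis, the nocturnal hemorrhage, the nocturnal hypoxia event, the post-operative ischemia onset, the progressive tachycardia onset, the sepsis, the tachycardia

Immediate causes of the hypoxia crisis: the acute sepsis crisis, the hypoxia event, the post-operative ischemia onset.
Further upstream: the hemorrhage crisis, the tachycardia, the mild acidosis, the bronchospasm episode, the nocturnal hypoxia event, the progressive tachycardia onset, the sepsis, the acute hyperglycemia episode, the nocturnal hemorrhage.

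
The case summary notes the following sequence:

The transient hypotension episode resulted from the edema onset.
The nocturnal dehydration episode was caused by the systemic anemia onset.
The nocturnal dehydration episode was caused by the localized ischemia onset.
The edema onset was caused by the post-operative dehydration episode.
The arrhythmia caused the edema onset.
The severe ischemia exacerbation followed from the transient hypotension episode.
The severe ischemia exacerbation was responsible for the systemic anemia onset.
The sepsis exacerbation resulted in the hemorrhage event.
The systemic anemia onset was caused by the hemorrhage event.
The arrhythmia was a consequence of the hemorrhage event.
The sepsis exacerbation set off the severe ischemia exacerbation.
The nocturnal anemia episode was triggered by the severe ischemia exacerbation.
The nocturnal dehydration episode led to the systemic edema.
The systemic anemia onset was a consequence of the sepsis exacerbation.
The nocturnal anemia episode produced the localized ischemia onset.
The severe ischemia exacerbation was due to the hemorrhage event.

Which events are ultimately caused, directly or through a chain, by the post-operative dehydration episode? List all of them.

the edema onset, the localized ischemia onset, the nocturnal anemia episode, the nocturnal dehydration episode, the severe ischemia exacerbation, the systemic anemia onset, the systemic edema, the transient hypotension episode

Direct effects: the edema onset.
2 steps out: the transient hypotension episode.
3 steps out: the severe ischemia exacerbation.
4 steps out: the systemic anemia onset, the nocturnal anemia episode.
5 steps out: the localized ischemia onset, the nocturnal dehydration episode.
6 steps out: the systemic edema.
Not reachable from it: the sepsis exacerbation, the hemorrhage event, the arrhythmia.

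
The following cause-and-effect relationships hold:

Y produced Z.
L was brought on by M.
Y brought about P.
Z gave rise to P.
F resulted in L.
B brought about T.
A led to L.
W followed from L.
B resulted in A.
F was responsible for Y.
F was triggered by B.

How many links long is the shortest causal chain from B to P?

Shortest chain: B → F → Y → P.

3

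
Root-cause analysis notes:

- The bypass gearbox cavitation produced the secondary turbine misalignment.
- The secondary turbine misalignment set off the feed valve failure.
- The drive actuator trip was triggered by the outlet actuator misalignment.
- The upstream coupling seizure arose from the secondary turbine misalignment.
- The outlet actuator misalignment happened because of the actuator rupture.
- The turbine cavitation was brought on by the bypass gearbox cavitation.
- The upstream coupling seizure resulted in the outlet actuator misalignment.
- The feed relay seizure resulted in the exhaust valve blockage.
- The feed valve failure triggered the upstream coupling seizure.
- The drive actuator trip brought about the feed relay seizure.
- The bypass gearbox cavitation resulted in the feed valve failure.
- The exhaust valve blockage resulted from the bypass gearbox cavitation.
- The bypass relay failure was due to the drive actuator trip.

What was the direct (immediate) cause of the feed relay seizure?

Upstream contributors include the bypass gearbox cavitation, the secondary turbine misalignment, the feed valve failure, the upstream coupling seizure, the outlet actuator misalignment, the actuator rupture, but only the drive actuator trip feeds directly into the feed relay seizure.

the drive actuator trip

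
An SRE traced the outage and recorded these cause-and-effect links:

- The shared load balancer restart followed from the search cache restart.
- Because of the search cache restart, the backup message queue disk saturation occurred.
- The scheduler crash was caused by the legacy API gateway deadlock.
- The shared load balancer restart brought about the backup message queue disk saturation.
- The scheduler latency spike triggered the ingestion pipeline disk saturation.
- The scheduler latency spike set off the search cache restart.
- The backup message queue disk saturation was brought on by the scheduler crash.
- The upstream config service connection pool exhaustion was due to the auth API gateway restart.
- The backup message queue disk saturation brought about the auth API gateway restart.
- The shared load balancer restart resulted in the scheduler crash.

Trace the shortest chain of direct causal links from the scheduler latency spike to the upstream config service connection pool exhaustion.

the scheduler latency spike → the search cache restart
the search cache restart → the backup message queue disk saturation
the backup message queue disk saturation → the auth API gateway restart
the auth API gateway restart → the upstream config service connection pool exhaustion
Length: 4 steps.

the scheduler latency spike → the search cache restart → the backup message queue disk saturation → the auth API gateway restart → the upstream config service connection pool exhaustion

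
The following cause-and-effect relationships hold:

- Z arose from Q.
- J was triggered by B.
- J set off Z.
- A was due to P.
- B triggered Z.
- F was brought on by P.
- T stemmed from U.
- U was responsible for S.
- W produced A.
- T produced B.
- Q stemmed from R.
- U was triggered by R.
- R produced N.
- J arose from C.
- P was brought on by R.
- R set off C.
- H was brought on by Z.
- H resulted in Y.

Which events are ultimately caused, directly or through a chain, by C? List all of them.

H, J, Y, Z

Direct effects: J.
2 steps out: Z.
3 steps out: H.
4 steps out: Y.
Not reachable from it: R, P, U, A, F, S, T, N, B, Q, W.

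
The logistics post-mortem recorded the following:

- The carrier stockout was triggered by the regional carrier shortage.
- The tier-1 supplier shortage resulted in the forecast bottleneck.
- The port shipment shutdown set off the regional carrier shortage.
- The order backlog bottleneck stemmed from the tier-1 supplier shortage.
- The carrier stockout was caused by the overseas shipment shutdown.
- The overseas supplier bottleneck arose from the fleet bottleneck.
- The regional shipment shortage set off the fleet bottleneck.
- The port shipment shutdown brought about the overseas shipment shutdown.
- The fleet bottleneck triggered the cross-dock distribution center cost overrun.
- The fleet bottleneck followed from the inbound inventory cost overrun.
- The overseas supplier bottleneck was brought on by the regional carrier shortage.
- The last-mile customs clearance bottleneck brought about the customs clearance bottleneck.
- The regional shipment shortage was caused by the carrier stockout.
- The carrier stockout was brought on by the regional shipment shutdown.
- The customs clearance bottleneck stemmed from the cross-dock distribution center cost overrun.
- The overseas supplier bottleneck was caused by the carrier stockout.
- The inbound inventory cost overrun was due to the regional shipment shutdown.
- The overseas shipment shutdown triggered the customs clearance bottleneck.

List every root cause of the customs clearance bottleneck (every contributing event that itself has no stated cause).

Tracing upstream from the customs clearance bottleneck: the customs clearance bottleneck ← the overseas shipment shutdown ← the port shipment shutdown.
A separate upstream branch: the customs clearance bottleneck ← the last-mile customs clearance bottleneck.
A separate upstream branch: the customs clearance bottleneck ← the cross-dock distribution center cost overrun ← the fleet bottleneck ← the inbound inventory cost overrun ← the regional shipment shutdown.
Each of those chain origins has no stated cause.

the last-mile customs clearance bottleneck, the port shipment shutdown, the regional shipment shutdown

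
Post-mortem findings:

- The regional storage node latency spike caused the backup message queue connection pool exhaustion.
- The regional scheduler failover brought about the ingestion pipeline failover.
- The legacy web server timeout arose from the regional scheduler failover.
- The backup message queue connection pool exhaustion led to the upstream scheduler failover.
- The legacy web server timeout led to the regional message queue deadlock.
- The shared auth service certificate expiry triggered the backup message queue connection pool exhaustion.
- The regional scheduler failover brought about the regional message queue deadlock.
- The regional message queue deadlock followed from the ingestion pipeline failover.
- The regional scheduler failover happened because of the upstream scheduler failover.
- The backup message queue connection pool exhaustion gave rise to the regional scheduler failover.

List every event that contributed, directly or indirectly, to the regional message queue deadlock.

the backup message queue connection pool exhaustion, the ingestion pipeline failover, the legacy web server timeout, the regional scheduler failover, the regional storage node latency spike, the shared auth service certificate expiry, the upstream scheduler failover

Immediate causes of the regional message queue deadlock: the regional scheduler failover, the legacy web server timeout, the ingestion pipeline failover.
Further upstream: the shared auth service certificate expiry, the backup message queue connection pool exhaustion, the upstream scheduler failover, the regional storage node latency spike.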